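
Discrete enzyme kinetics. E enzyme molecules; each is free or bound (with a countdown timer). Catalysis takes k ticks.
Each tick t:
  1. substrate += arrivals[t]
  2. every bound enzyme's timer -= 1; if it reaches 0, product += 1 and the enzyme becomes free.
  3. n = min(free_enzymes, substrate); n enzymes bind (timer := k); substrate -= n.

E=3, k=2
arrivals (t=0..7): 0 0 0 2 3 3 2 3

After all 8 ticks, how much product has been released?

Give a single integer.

Answer: 5

Derivation:
t=0: arr=0 -> substrate=0 bound=0 product=0
t=1: arr=0 -> substrate=0 bound=0 product=0
t=2: arr=0 -> substrate=0 bound=0 product=0
t=3: arr=2 -> substrate=0 bound=2 product=0
t=4: arr=3 -> substrate=2 bound=3 product=0
t=5: arr=3 -> substrate=3 bound=3 product=2
t=6: arr=2 -> substrate=4 bound=3 product=3
t=7: arr=3 -> substrate=5 bound=3 product=5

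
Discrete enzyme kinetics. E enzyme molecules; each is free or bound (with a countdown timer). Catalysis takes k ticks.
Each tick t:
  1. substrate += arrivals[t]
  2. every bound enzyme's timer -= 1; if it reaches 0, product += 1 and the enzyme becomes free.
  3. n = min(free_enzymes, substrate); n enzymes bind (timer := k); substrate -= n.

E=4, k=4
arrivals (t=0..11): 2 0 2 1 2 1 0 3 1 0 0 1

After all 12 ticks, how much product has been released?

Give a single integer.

Answer: 8

Derivation:
t=0: arr=2 -> substrate=0 bound=2 product=0
t=1: arr=0 -> substrate=0 bound=2 product=0
t=2: arr=2 -> substrate=0 bound=4 product=0
t=3: arr=1 -> substrate=1 bound=4 product=0
t=4: arr=2 -> substrate=1 bound=4 product=2
t=5: arr=1 -> substrate=2 bound=4 product=2
t=6: arr=0 -> substrate=0 bound=4 product=4
t=7: arr=3 -> substrate=3 bound=4 product=4
t=8: arr=1 -> substrate=2 bound=4 product=6
t=9: arr=0 -> substrate=2 bound=4 product=6
t=10: arr=0 -> substrate=0 bound=4 product=8
t=11: arr=1 -> substrate=1 bound=4 product=8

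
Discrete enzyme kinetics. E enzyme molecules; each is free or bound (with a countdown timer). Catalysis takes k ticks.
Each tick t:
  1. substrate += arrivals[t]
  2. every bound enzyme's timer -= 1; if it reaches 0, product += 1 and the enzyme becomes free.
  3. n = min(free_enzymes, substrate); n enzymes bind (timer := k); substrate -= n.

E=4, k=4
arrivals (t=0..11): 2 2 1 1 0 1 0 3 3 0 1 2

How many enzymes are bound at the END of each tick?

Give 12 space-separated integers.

t=0: arr=2 -> substrate=0 bound=2 product=0
t=1: arr=2 -> substrate=0 bound=4 product=0
t=2: arr=1 -> substrate=1 bound=4 product=0
t=3: arr=1 -> substrate=2 bound=4 product=0
t=4: arr=0 -> substrate=0 bound=4 product=2
t=5: arr=1 -> substrate=0 bound=3 product=4
t=6: arr=0 -> substrate=0 bound=3 product=4
t=7: arr=3 -> substrate=2 bound=4 product=4
t=8: arr=3 -> substrate=3 bound=4 product=6
t=9: arr=0 -> substrate=2 bound=4 product=7
t=10: arr=1 -> substrate=3 bound=4 product=7
t=11: arr=2 -> substrate=4 bound=4 product=8

Answer: 2 4 4 4 4 3 3 4 4 4 4 4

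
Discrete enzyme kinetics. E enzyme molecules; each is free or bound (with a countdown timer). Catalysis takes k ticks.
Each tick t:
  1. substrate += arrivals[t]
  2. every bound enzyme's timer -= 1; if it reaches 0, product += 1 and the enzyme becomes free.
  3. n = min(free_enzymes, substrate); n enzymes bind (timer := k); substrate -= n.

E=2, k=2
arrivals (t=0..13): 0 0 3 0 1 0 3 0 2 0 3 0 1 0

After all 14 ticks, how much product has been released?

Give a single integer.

t=0: arr=0 -> substrate=0 bound=0 product=0
t=1: arr=0 -> substrate=0 bound=0 product=0
t=2: arr=3 -> substrate=1 bound=2 product=0
t=3: arr=0 -> substrate=1 bound=2 product=0
t=4: arr=1 -> substrate=0 bound=2 product=2
t=5: arr=0 -> substrate=0 bound=2 product=2
t=6: arr=3 -> substrate=1 bound=2 product=4
t=7: arr=0 -> substrate=1 bound=2 product=4
t=8: arr=2 -> substrate=1 bound=2 product=6
t=9: arr=0 -> substrate=1 bound=2 product=6
t=10: arr=3 -> substrate=2 bound=2 product=8
t=11: arr=0 -> substrate=2 bound=2 product=8
t=12: arr=1 -> substrate=1 bound=2 product=10
t=13: arr=0 -> substrate=1 bound=2 product=10

Answer: 10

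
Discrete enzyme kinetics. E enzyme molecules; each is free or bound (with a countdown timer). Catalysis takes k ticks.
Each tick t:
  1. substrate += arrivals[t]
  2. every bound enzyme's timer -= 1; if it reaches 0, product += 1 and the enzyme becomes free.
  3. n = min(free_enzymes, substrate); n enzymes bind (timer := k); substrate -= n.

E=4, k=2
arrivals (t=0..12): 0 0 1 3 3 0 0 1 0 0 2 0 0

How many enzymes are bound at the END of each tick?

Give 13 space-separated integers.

t=0: arr=0 -> substrate=0 bound=0 product=0
t=1: arr=0 -> substrate=0 bound=0 product=0
t=2: arr=1 -> substrate=0 bound=1 product=0
t=3: arr=3 -> substrate=0 bound=4 product=0
t=4: arr=3 -> substrate=2 bound=4 product=1
t=5: arr=0 -> substrate=0 bound=3 product=4
t=6: arr=0 -> substrate=0 bound=2 product=5
t=7: arr=1 -> substrate=0 bound=1 product=7
t=8: arr=0 -> substrate=0 bound=1 product=7
t=9: arr=0 -> substrate=0 bound=0 product=8
t=10: arr=2 -> substrate=0 bound=2 product=8
t=11: arr=0 -> substrate=0 bound=2 product=8
t=12: arr=0 -> substrate=0 bound=0 product=10

Answer: 0 0 1 4 4 3 2 1 1 0 2 2 0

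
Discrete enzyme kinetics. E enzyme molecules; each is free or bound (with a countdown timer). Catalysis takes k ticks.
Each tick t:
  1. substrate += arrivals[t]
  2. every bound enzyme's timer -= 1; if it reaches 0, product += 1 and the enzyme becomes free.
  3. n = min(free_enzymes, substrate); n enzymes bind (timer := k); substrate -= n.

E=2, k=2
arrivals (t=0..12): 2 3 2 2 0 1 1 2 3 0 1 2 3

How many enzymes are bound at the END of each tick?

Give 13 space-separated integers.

t=0: arr=2 -> substrate=0 bound=2 product=0
t=1: arr=3 -> substrate=3 bound=2 product=0
t=2: arr=2 -> substrate=3 bound=2 product=2
t=3: arr=2 -> substrate=5 bound=2 product=2
t=4: arr=0 -> substrate=3 bound=2 product=4
t=5: arr=1 -> substrate=4 bound=2 product=4
t=6: arr=1 -> substrate=3 bound=2 product=6
t=7: arr=2 -> substrate=5 bound=2 product=6
t=8: arr=3 -> substrate=6 bound=2 product=8
t=9: arr=0 -> substrate=6 bound=2 product=8
t=10: arr=1 -> substrate=5 bound=2 product=10
t=11: arr=2 -> substrate=7 bound=2 product=10
t=12: arr=3 -> substrate=8 bound=2 product=12

Answer: 2 2 2 2 2 2 2 2 2 2 2 2 2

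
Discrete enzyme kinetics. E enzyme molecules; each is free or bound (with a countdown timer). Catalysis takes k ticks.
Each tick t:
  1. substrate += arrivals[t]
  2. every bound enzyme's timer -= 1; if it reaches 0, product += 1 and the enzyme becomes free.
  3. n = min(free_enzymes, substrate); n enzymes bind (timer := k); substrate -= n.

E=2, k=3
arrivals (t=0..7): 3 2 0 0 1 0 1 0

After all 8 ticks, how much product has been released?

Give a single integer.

t=0: arr=3 -> substrate=1 bound=2 product=0
t=1: arr=2 -> substrate=3 bound=2 product=0
t=2: arr=0 -> substrate=3 bound=2 product=0
t=3: arr=0 -> substrate=1 bound=2 product=2
t=4: arr=1 -> substrate=2 bound=2 product=2
t=5: arr=0 -> substrate=2 bound=2 product=2
t=6: arr=1 -> substrate=1 bound=2 product=4
t=7: arr=0 -> substrate=1 bound=2 product=4

Answer: 4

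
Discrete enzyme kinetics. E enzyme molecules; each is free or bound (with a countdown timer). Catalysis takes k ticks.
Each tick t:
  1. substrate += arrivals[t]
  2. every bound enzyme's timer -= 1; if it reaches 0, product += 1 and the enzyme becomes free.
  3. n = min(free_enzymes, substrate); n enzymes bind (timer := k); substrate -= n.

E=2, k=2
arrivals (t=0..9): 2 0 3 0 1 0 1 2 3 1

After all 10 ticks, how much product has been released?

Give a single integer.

Answer: 8

Derivation:
t=0: arr=2 -> substrate=0 bound=2 product=0
t=1: arr=0 -> substrate=0 bound=2 product=0
t=2: arr=3 -> substrate=1 bound=2 product=2
t=3: arr=0 -> substrate=1 bound=2 product=2
t=4: arr=1 -> substrate=0 bound=2 product=4
t=5: arr=0 -> substrate=0 bound=2 product=4
t=6: arr=1 -> substrate=0 bound=1 product=6
t=7: arr=2 -> substrate=1 bound=2 product=6
t=8: arr=3 -> substrate=3 bound=2 product=7
t=9: arr=1 -> substrate=3 bound=2 product=8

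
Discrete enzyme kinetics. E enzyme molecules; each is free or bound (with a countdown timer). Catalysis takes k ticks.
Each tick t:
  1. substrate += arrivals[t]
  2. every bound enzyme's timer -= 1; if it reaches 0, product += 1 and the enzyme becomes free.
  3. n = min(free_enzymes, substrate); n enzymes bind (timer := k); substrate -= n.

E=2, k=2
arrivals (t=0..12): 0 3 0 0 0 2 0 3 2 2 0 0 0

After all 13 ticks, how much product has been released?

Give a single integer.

t=0: arr=0 -> substrate=0 bound=0 product=0
t=1: arr=3 -> substrate=1 bound=2 product=0
t=2: arr=0 -> substrate=1 bound=2 product=0
t=3: arr=0 -> substrate=0 bound=1 product=2
t=4: arr=0 -> substrate=0 bound=1 product=2
t=5: arr=2 -> substrate=0 bound=2 product=3
t=6: arr=0 -> substrate=0 bound=2 product=3
t=7: arr=3 -> substrate=1 bound=2 product=5
t=8: arr=2 -> substrate=3 bound=2 product=5
t=9: arr=2 -> substrate=3 bound=2 product=7
t=10: arr=0 -> substrate=3 bound=2 product=7
t=11: arr=0 -> substrate=1 bound=2 product=9
t=12: arr=0 -> substrate=1 bound=2 product=9

Answer: 9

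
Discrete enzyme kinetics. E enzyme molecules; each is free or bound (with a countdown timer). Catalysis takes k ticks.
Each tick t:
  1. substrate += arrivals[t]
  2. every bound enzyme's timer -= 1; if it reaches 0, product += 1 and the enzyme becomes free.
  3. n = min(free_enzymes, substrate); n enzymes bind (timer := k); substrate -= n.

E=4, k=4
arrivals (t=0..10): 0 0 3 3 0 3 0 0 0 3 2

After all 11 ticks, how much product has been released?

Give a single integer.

Answer: 7

Derivation:
t=0: arr=0 -> substrate=0 bound=0 product=0
t=1: arr=0 -> substrate=0 bound=0 product=0
t=2: arr=3 -> substrate=0 bound=3 product=0
t=3: arr=3 -> substrate=2 bound=4 product=0
t=4: arr=0 -> substrate=2 bound=4 product=0
t=5: arr=3 -> substrate=5 bound=4 product=0
t=6: arr=0 -> substrate=2 bound=4 product=3
t=7: arr=0 -> substrate=1 bound=4 product=4
t=8: arr=0 -> substrate=1 bound=4 product=4
t=9: arr=3 -> substrate=4 bound=4 product=4
t=10: arr=2 -> substrate=3 bound=4 product=7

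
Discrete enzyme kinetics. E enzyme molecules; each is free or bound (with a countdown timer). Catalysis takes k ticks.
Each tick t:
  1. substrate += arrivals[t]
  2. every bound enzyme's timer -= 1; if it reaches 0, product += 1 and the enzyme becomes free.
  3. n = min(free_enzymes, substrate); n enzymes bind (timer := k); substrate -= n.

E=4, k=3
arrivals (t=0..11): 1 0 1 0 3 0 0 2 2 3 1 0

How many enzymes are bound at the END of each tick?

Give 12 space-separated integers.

t=0: arr=1 -> substrate=0 bound=1 product=0
t=1: arr=0 -> substrate=0 bound=1 product=0
t=2: arr=1 -> substrate=0 bound=2 product=0
t=3: arr=0 -> substrate=0 bound=1 product=1
t=4: arr=3 -> substrate=0 bound=4 product=1
t=5: arr=0 -> substrate=0 bound=3 product=2
t=6: arr=0 -> substrate=0 bound=3 product=2
t=7: arr=2 -> substrate=0 bound=2 product=5
t=8: arr=2 -> substrate=0 bound=4 product=5
t=9: arr=3 -> substrate=3 bound=4 product=5
t=10: arr=1 -> substrate=2 bound=4 product=7
t=11: arr=0 -> substrate=0 bound=4 product=9

Answer: 1 1 2 1 4 3 3 2 4 4 4 4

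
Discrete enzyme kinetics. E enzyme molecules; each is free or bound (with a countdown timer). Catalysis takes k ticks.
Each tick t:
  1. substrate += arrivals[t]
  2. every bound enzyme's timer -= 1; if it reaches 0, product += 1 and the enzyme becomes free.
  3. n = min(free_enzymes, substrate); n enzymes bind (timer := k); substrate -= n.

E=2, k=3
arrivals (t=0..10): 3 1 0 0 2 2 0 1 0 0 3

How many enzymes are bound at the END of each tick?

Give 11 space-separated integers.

t=0: arr=3 -> substrate=1 bound=2 product=0
t=1: arr=1 -> substrate=2 bound=2 product=0
t=2: arr=0 -> substrate=2 bound=2 product=0
t=3: arr=0 -> substrate=0 bound=2 product=2
t=4: arr=2 -> substrate=2 bound=2 product=2
t=5: arr=2 -> substrate=4 bound=2 product=2
t=6: arr=0 -> substrate=2 bound=2 product=4
t=7: arr=1 -> substrate=3 bound=2 product=4
t=8: arr=0 -> substrate=3 bound=2 product=4
t=9: arr=0 -> substrate=1 bound=2 product=6
t=10: arr=3 -> substrate=4 bound=2 product=6

Answer: 2 2 2 2 2 2 2 2 2 2 2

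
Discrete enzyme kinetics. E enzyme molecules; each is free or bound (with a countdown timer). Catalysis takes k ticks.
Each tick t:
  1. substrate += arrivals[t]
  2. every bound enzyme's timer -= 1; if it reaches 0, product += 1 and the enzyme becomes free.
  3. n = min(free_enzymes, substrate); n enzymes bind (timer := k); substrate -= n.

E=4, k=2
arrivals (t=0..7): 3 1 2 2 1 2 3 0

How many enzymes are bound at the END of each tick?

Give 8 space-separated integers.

t=0: arr=3 -> substrate=0 bound=3 product=0
t=1: arr=1 -> substrate=0 bound=4 product=0
t=2: arr=2 -> substrate=0 bound=3 product=3
t=3: arr=2 -> substrate=0 bound=4 product=4
t=4: arr=1 -> substrate=0 bound=3 product=6
t=5: arr=2 -> substrate=0 bound=3 product=8
t=6: arr=3 -> substrate=1 bound=4 product=9
t=7: arr=0 -> substrate=0 bound=3 product=11

Answer: 3 4 3 4 3 3 4 3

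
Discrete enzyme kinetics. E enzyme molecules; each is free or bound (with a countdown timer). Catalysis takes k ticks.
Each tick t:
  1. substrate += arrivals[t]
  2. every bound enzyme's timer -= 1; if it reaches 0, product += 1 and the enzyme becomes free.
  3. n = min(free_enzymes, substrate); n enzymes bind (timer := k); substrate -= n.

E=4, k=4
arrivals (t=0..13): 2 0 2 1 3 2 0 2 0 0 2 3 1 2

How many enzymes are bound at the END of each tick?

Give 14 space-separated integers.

Answer: 2 2 4 4 4 4 4 4 4 4 4 4 4 4

Derivation:
t=0: arr=2 -> substrate=0 bound=2 product=0
t=1: arr=0 -> substrate=0 bound=2 product=0
t=2: arr=2 -> substrate=0 bound=4 product=0
t=3: arr=1 -> substrate=1 bound=4 product=0
t=4: arr=3 -> substrate=2 bound=4 product=2
t=5: arr=2 -> substrate=4 bound=4 product=2
t=6: arr=0 -> substrate=2 bound=4 product=4
t=7: arr=2 -> substrate=4 bound=4 product=4
t=8: arr=0 -> substrate=2 bound=4 product=6
t=9: arr=0 -> substrate=2 bound=4 product=6
t=10: arr=2 -> substrate=2 bound=4 product=8
t=11: arr=3 -> substrate=5 bound=4 product=8
t=12: arr=1 -> substrate=4 bound=4 product=10
t=13: arr=2 -> substrate=6 bound=4 product=10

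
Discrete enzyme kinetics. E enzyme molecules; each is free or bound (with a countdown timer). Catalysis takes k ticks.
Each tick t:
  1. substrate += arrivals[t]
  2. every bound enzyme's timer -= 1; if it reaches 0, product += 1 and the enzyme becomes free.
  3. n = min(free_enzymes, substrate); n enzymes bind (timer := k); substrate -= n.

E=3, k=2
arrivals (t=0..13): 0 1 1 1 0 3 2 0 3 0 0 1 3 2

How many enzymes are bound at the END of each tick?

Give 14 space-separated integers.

t=0: arr=0 -> substrate=0 bound=0 product=0
t=1: arr=1 -> substrate=0 bound=1 product=0
t=2: arr=1 -> substrate=0 bound=2 product=0
t=3: arr=1 -> substrate=0 bound=2 product=1
t=4: arr=0 -> substrate=0 bound=1 product=2
t=5: arr=3 -> substrate=0 bound=3 product=3
t=6: arr=2 -> substrate=2 bound=3 product=3
t=7: arr=0 -> substrate=0 bound=2 product=6
t=8: arr=3 -> substrate=2 bound=3 product=6
t=9: arr=0 -> substrate=0 bound=3 product=8
t=10: arr=0 -> substrate=0 bound=2 product=9
t=11: arr=1 -> substrate=0 bound=1 product=11
t=12: arr=3 -> substrate=1 bound=3 product=11
t=13: arr=2 -> substrate=2 bound=3 product=12

Answer: 0 1 2 2 1 3 3 2 3 3 2 1 3 3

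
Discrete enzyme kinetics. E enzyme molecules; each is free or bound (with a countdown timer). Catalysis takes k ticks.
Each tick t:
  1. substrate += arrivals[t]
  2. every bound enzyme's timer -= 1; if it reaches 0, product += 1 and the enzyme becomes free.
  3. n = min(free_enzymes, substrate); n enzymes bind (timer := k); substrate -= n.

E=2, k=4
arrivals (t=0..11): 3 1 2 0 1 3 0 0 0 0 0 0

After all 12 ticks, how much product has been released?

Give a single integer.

t=0: arr=3 -> substrate=1 bound=2 product=0
t=1: arr=1 -> substrate=2 bound=2 product=0
t=2: arr=2 -> substrate=4 bound=2 product=0
t=3: arr=0 -> substrate=4 bound=2 product=0
t=4: arr=1 -> substrate=3 bound=2 product=2
t=5: arr=3 -> substrate=6 bound=2 product=2
t=6: arr=0 -> substrate=6 bound=2 product=2
t=7: arr=0 -> substrate=6 bound=2 product=2
t=8: arr=0 -> substrate=4 bound=2 product=4
t=9: arr=0 -> substrate=4 bound=2 product=4
t=10: arr=0 -> substrate=4 bound=2 product=4
t=11: arr=0 -> substrate=4 bound=2 product=4

Answer: 4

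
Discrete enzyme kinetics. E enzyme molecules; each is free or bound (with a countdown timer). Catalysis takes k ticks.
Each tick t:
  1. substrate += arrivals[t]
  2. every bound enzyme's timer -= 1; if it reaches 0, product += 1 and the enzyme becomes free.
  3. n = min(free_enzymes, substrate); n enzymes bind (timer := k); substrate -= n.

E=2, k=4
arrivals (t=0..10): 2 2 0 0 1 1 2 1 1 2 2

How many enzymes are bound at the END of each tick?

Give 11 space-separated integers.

t=0: arr=2 -> substrate=0 bound=2 product=0
t=1: arr=2 -> substrate=2 bound=2 product=0
t=2: arr=0 -> substrate=2 bound=2 product=0
t=3: arr=0 -> substrate=2 bound=2 product=0
t=4: arr=1 -> substrate=1 bound=2 product=2
t=5: arr=1 -> substrate=2 bound=2 product=2
t=6: arr=2 -> substrate=4 bound=2 product=2
t=7: arr=1 -> substrate=5 bound=2 product=2
t=8: arr=1 -> substrate=4 bound=2 product=4
t=9: arr=2 -> substrate=6 bound=2 product=4
t=10: arr=2 -> substrate=8 bound=2 product=4

Answer: 2 2 2 2 2 2 2 2 2 2 2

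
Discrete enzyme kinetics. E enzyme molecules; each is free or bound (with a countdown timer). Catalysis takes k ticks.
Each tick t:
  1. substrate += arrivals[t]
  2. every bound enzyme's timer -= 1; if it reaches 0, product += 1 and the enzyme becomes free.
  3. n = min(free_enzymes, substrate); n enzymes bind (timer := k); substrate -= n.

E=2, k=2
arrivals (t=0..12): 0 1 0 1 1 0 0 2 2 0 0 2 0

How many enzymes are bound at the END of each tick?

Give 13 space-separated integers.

Answer: 0 1 1 1 2 1 0 2 2 2 2 2 2

Derivation:
t=0: arr=0 -> substrate=0 bound=0 product=0
t=1: arr=1 -> substrate=0 bound=1 product=0
t=2: arr=0 -> substrate=0 bound=1 product=0
t=3: arr=1 -> substrate=0 bound=1 product=1
t=4: arr=1 -> substrate=0 bound=2 product=1
t=5: arr=0 -> substrate=0 bound=1 product=2
t=6: arr=0 -> substrate=0 bound=0 product=3
t=7: arr=2 -> substrate=0 bound=2 product=3
t=8: arr=2 -> substrate=2 bound=2 product=3
t=9: arr=0 -> substrate=0 bound=2 product=5
t=10: arr=0 -> substrate=0 bound=2 product=5
t=11: arr=2 -> substrate=0 bound=2 product=7
t=12: arr=0 -> substrate=0 bound=2 product=7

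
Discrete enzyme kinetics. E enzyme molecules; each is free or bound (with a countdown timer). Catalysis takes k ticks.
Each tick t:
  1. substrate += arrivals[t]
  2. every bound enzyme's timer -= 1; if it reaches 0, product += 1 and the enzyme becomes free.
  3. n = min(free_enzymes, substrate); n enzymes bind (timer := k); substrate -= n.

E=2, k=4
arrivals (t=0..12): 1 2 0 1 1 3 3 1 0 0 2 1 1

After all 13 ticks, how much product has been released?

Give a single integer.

t=0: arr=1 -> substrate=0 bound=1 product=0
t=1: arr=2 -> substrate=1 bound=2 product=0
t=2: arr=0 -> substrate=1 bound=2 product=0
t=3: arr=1 -> substrate=2 bound=2 product=0
t=4: arr=1 -> substrate=2 bound=2 product=1
t=5: arr=3 -> substrate=4 bound=2 product=2
t=6: arr=3 -> substrate=7 bound=2 product=2
t=7: arr=1 -> substrate=8 bound=2 product=2
t=8: arr=0 -> substrate=7 bound=2 product=3
t=9: arr=0 -> substrate=6 bound=2 product=4
t=10: arr=2 -> substrate=8 bound=2 product=4
t=11: arr=1 -> substrate=9 bound=2 product=4
t=12: arr=1 -> substrate=9 bound=2 product=5

Answer: 5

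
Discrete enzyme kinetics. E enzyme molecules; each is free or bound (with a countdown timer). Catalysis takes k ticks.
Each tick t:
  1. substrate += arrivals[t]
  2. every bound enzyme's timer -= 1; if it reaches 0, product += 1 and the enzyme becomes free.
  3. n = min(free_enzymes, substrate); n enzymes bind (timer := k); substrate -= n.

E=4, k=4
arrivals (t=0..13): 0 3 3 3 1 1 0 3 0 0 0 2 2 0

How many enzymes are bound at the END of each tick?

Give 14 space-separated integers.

t=0: arr=0 -> substrate=0 bound=0 product=0
t=1: arr=3 -> substrate=0 bound=3 product=0
t=2: arr=3 -> substrate=2 bound=4 product=0
t=3: arr=3 -> substrate=5 bound=4 product=0
t=4: arr=1 -> substrate=6 bound=4 product=0
t=5: arr=1 -> substrate=4 bound=4 product=3
t=6: arr=0 -> substrate=3 bound=4 product=4
t=7: arr=3 -> substrate=6 bound=4 product=4
t=8: arr=0 -> substrate=6 bound=4 product=4
t=9: arr=0 -> substrate=3 bound=4 product=7
t=10: arr=0 -> substrate=2 bound=4 product=8
t=11: arr=2 -> substrate=4 bound=4 product=8
t=12: arr=2 -> substrate=6 bound=4 product=8
t=13: arr=0 -> substrate=3 bound=4 product=11

Answer: 0 3 4 4 4 4 4 4 4 4 4 4 4 4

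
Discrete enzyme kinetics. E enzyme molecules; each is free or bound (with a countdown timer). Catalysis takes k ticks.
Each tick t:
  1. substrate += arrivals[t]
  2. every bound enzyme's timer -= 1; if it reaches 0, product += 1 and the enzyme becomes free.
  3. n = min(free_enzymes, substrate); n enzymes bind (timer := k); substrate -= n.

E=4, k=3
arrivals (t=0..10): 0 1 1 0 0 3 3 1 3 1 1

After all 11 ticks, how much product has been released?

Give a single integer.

t=0: arr=0 -> substrate=0 bound=0 product=0
t=1: arr=1 -> substrate=0 bound=1 product=0
t=2: arr=1 -> substrate=0 bound=2 product=0
t=3: arr=0 -> substrate=0 bound=2 product=0
t=4: arr=0 -> substrate=0 bound=1 product=1
t=5: arr=3 -> substrate=0 bound=3 product=2
t=6: arr=3 -> substrate=2 bound=4 product=2
t=7: arr=1 -> substrate=3 bound=4 product=2
t=8: arr=3 -> substrate=3 bound=4 product=5
t=9: arr=1 -> substrate=3 bound=4 product=6
t=10: arr=1 -> substrate=4 bound=4 product=6

Answer: 6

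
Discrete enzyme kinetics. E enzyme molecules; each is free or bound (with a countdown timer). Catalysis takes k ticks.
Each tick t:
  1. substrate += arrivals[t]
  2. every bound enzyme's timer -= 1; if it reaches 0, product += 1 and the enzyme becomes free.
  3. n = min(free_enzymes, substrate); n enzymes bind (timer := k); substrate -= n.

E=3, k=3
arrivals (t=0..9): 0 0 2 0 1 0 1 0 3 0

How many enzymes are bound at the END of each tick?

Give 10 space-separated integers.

Answer: 0 0 2 2 3 1 2 1 3 3

Derivation:
t=0: arr=0 -> substrate=0 bound=0 product=0
t=1: arr=0 -> substrate=0 bound=0 product=0
t=2: arr=2 -> substrate=0 bound=2 product=0
t=3: arr=0 -> substrate=0 bound=2 product=0
t=4: arr=1 -> substrate=0 bound=3 product=0
t=5: arr=0 -> substrate=0 bound=1 product=2
t=6: arr=1 -> substrate=0 bound=2 product=2
t=7: arr=0 -> substrate=0 bound=1 product=3
t=8: arr=3 -> substrate=1 bound=3 product=3
t=9: arr=0 -> substrate=0 bound=3 product=4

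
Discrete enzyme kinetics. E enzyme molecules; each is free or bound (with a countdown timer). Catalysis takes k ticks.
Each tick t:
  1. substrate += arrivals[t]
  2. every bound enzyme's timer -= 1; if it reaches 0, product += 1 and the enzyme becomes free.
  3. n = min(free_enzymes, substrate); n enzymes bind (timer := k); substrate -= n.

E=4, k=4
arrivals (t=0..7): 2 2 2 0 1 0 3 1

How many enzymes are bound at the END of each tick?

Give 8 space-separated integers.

t=0: arr=2 -> substrate=0 bound=2 product=0
t=1: arr=2 -> substrate=0 bound=4 product=0
t=2: arr=2 -> substrate=2 bound=4 product=0
t=3: arr=0 -> substrate=2 bound=4 product=0
t=4: arr=1 -> substrate=1 bound=4 product=2
t=5: arr=0 -> substrate=0 bound=3 product=4
t=6: arr=3 -> substrate=2 bound=4 product=4
t=7: arr=1 -> substrate=3 bound=4 product=4

Answer: 2 4 4 4 4 3 4 4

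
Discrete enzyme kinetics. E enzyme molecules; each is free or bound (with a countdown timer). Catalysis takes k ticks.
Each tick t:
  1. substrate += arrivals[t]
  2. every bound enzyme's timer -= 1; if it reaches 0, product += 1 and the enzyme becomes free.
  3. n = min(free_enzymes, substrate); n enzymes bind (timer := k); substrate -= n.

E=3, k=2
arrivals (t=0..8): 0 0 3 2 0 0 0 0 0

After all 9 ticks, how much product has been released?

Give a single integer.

Answer: 5

Derivation:
t=0: arr=0 -> substrate=0 bound=0 product=0
t=1: arr=0 -> substrate=0 bound=0 product=0
t=2: arr=3 -> substrate=0 bound=3 product=0
t=3: arr=2 -> substrate=2 bound=3 product=0
t=4: arr=0 -> substrate=0 bound=2 product=3
t=5: arr=0 -> substrate=0 bound=2 product=3
t=6: arr=0 -> substrate=0 bound=0 product=5
t=7: arr=0 -> substrate=0 bound=0 product=5
t=8: arr=0 -> substrate=0 bound=0 product=5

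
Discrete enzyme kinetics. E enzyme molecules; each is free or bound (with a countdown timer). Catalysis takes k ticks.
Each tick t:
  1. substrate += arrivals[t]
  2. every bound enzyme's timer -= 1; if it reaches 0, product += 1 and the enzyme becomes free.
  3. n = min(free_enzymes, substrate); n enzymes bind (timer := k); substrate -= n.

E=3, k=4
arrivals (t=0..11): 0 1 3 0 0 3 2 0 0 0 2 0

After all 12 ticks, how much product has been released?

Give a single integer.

t=0: arr=0 -> substrate=0 bound=0 product=0
t=1: arr=1 -> substrate=0 bound=1 product=0
t=2: arr=3 -> substrate=1 bound=3 product=0
t=3: arr=0 -> substrate=1 bound=3 product=0
t=4: arr=0 -> substrate=1 bound=3 product=0
t=5: arr=3 -> substrate=3 bound=3 product=1
t=6: arr=2 -> substrate=3 bound=3 product=3
t=7: arr=0 -> substrate=3 bound=3 product=3
t=8: arr=0 -> substrate=3 bound=3 product=3
t=9: arr=0 -> substrate=2 bound=3 product=4
t=10: arr=2 -> substrate=2 bound=3 product=6
t=11: arr=0 -> substrate=2 bound=3 product=6

Answer: 6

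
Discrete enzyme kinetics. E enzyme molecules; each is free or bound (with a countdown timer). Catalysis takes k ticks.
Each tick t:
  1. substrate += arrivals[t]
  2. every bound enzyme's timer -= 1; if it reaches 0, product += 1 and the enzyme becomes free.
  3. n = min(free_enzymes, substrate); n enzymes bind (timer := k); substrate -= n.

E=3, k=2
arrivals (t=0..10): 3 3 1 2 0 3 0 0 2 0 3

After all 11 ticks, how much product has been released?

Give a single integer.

Answer: 14

Derivation:
t=0: arr=3 -> substrate=0 bound=3 product=0
t=1: arr=3 -> substrate=3 bound=3 product=0
t=2: arr=1 -> substrate=1 bound=3 product=3
t=3: arr=2 -> substrate=3 bound=3 product=3
t=4: arr=0 -> substrate=0 bound=3 product=6
t=5: arr=3 -> substrate=3 bound=3 product=6
t=6: arr=0 -> substrate=0 bound=3 product=9
t=7: arr=0 -> substrate=0 bound=3 product=9
t=8: arr=2 -> substrate=0 bound=2 product=12
t=9: arr=0 -> substrate=0 bound=2 product=12
t=10: arr=3 -> substrate=0 bound=3 product=14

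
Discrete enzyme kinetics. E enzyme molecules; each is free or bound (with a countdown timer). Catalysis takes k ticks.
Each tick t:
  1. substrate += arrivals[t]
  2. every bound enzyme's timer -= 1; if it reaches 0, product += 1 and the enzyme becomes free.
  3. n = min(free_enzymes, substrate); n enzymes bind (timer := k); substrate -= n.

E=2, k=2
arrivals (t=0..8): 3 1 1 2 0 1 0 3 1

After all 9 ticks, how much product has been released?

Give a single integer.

t=0: arr=3 -> substrate=1 bound=2 product=0
t=1: arr=1 -> substrate=2 bound=2 product=0
t=2: arr=1 -> substrate=1 bound=2 product=2
t=3: arr=2 -> substrate=3 bound=2 product=2
t=4: arr=0 -> substrate=1 bound=2 product=4
t=5: arr=1 -> substrate=2 bound=2 product=4
t=6: arr=0 -> substrate=0 bound=2 product=6
t=7: arr=3 -> substrate=3 bound=2 product=6
t=8: arr=1 -> substrate=2 bound=2 product=8

Answer: 8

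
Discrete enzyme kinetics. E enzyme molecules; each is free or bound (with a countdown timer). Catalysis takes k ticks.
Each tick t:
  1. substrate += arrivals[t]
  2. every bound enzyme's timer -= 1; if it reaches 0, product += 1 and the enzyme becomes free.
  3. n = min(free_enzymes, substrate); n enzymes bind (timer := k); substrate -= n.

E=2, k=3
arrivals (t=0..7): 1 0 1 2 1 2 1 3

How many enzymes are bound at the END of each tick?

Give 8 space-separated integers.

Answer: 1 1 2 2 2 2 2 2

Derivation:
t=0: arr=1 -> substrate=0 bound=1 product=0
t=1: arr=0 -> substrate=0 bound=1 product=0
t=2: arr=1 -> substrate=0 bound=2 product=0
t=3: arr=2 -> substrate=1 bound=2 product=1
t=4: arr=1 -> substrate=2 bound=2 product=1
t=5: arr=2 -> substrate=3 bound=2 product=2
t=6: arr=1 -> substrate=3 bound=2 product=3
t=7: arr=3 -> substrate=6 bound=2 product=3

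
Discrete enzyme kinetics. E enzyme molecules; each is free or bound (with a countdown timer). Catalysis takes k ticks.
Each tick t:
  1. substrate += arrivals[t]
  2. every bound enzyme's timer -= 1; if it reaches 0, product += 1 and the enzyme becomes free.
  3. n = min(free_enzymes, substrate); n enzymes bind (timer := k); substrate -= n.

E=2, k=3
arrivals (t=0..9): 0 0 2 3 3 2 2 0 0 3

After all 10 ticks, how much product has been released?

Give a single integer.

t=0: arr=0 -> substrate=0 bound=0 product=0
t=1: arr=0 -> substrate=0 bound=0 product=0
t=2: arr=2 -> substrate=0 bound=2 product=0
t=3: arr=3 -> substrate=3 bound=2 product=0
t=4: arr=3 -> substrate=6 bound=2 product=0
t=5: arr=2 -> substrate=6 bound=2 product=2
t=6: arr=2 -> substrate=8 bound=2 product=2
t=7: arr=0 -> substrate=8 bound=2 product=2
t=8: arr=0 -> substrate=6 bound=2 product=4
t=9: arr=3 -> substrate=9 bound=2 product=4

Answer: 4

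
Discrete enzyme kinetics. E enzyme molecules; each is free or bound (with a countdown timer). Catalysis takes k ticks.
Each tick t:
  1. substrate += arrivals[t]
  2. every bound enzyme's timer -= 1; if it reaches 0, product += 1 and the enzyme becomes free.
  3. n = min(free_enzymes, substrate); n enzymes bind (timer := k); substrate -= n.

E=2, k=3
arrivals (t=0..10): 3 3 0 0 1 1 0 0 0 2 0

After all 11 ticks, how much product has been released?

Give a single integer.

Answer: 6

Derivation:
t=0: arr=3 -> substrate=1 bound=2 product=0
t=1: arr=3 -> substrate=4 bound=2 product=0
t=2: arr=0 -> substrate=4 bound=2 product=0
t=3: arr=0 -> substrate=2 bound=2 product=2
t=4: arr=1 -> substrate=3 bound=2 product=2
t=5: arr=1 -> substrate=4 bound=2 product=2
t=6: arr=0 -> substrate=2 bound=2 product=4
t=7: arr=0 -> substrate=2 bound=2 product=4
t=8: arr=0 -> substrate=2 bound=2 product=4
t=9: arr=2 -> substrate=2 bound=2 product=6
t=10: arr=0 -> substrate=2 bound=2 product=6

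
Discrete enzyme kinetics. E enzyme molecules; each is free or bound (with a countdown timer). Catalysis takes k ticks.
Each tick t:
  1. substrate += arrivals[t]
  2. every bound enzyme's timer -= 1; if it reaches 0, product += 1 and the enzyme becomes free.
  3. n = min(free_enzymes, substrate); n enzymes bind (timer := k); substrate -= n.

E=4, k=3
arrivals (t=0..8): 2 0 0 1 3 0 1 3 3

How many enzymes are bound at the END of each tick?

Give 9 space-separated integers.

t=0: arr=2 -> substrate=0 bound=2 product=0
t=1: arr=0 -> substrate=0 bound=2 product=0
t=2: arr=0 -> substrate=0 bound=2 product=0
t=3: arr=1 -> substrate=0 bound=1 product=2
t=4: arr=3 -> substrate=0 bound=4 product=2
t=5: arr=0 -> substrate=0 bound=4 product=2
t=6: arr=1 -> substrate=0 bound=4 product=3
t=7: arr=3 -> substrate=0 bound=4 product=6
t=8: arr=3 -> substrate=3 bound=4 product=6

Answer: 2 2 2 1 4 4 4 4 4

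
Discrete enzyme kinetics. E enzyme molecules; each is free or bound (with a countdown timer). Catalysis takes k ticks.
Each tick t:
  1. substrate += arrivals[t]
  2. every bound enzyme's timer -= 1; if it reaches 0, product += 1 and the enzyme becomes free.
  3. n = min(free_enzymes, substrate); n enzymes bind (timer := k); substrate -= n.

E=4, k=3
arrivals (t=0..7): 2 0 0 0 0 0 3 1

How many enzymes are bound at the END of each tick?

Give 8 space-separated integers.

Answer: 2 2 2 0 0 0 3 4

Derivation:
t=0: arr=2 -> substrate=0 bound=2 product=0
t=1: arr=0 -> substrate=0 bound=2 product=0
t=2: arr=0 -> substrate=0 bound=2 product=0
t=3: arr=0 -> substrate=0 bound=0 product=2
t=4: arr=0 -> substrate=0 bound=0 product=2
t=5: arr=0 -> substrate=0 bound=0 product=2
t=6: arr=3 -> substrate=0 bound=3 product=2
t=7: arr=1 -> substrate=0 bound=4 product=2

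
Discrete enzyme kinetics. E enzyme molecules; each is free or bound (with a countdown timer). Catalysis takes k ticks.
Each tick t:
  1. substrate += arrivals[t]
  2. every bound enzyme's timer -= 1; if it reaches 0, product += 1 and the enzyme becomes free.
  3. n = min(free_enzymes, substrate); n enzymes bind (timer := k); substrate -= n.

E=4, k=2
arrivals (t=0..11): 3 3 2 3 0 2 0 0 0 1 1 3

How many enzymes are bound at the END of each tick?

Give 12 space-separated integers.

Answer: 3 4 4 4 4 4 2 1 0 1 2 4

Derivation:
t=0: arr=3 -> substrate=0 bound=3 product=0
t=1: arr=3 -> substrate=2 bound=4 product=0
t=2: arr=2 -> substrate=1 bound=4 product=3
t=3: arr=3 -> substrate=3 bound=4 product=4
t=4: arr=0 -> substrate=0 bound=4 product=7
t=5: arr=2 -> substrate=1 bound=4 product=8
t=6: arr=0 -> substrate=0 bound=2 product=11
t=7: arr=0 -> substrate=0 bound=1 product=12
t=8: arr=0 -> substrate=0 bound=0 product=13
t=9: arr=1 -> substrate=0 bound=1 product=13
t=10: arr=1 -> substrate=0 bound=2 product=13
t=11: arr=3 -> substrate=0 bound=4 product=14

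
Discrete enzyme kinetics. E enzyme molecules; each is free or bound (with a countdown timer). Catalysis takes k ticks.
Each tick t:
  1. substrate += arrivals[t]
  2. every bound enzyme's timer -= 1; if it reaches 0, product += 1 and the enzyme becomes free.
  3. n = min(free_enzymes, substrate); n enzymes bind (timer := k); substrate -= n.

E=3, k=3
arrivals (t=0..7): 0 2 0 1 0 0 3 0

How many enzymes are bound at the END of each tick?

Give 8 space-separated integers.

t=0: arr=0 -> substrate=0 bound=0 product=0
t=1: arr=2 -> substrate=0 bound=2 product=0
t=2: arr=0 -> substrate=0 bound=2 product=0
t=3: arr=1 -> substrate=0 bound=3 product=0
t=4: arr=0 -> substrate=0 bound=1 product=2
t=5: arr=0 -> substrate=0 bound=1 product=2
t=6: arr=3 -> substrate=0 bound=3 product=3
t=7: arr=0 -> substrate=0 bound=3 product=3

Answer: 0 2 2 3 1 1 3 3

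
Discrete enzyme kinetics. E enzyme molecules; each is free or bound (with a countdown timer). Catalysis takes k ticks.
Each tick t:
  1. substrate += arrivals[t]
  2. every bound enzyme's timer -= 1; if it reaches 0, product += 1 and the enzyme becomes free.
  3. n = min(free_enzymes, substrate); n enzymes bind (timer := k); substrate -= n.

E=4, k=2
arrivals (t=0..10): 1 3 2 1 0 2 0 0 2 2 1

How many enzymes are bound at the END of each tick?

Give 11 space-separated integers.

Answer: 1 4 4 3 2 2 2 0 2 4 3

Derivation:
t=0: arr=1 -> substrate=0 bound=1 product=0
t=1: arr=3 -> substrate=0 bound=4 product=0
t=2: arr=2 -> substrate=1 bound=4 product=1
t=3: arr=1 -> substrate=0 bound=3 product=4
t=4: arr=0 -> substrate=0 bound=2 product=5
t=5: arr=2 -> substrate=0 bound=2 product=7
t=6: arr=0 -> substrate=0 bound=2 product=7
t=7: arr=0 -> substrate=0 bound=0 product=9
t=8: arr=2 -> substrate=0 bound=2 product=9
t=9: arr=2 -> substrate=0 bound=4 product=9
t=10: arr=1 -> substrate=0 bound=3 product=11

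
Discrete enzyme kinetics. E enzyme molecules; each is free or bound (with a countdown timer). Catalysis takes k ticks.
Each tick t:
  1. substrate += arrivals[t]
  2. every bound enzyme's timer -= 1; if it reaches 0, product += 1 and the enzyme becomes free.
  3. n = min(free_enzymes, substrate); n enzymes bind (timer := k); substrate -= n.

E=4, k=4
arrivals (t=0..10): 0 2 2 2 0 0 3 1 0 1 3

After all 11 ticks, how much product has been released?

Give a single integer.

Answer: 8

Derivation:
t=0: arr=0 -> substrate=0 bound=0 product=0
t=1: arr=2 -> substrate=0 bound=2 product=0
t=2: arr=2 -> substrate=0 bound=4 product=0
t=3: arr=2 -> substrate=2 bound=4 product=0
t=4: arr=0 -> substrate=2 bound=4 product=0
t=5: arr=0 -> substrate=0 bound=4 product=2
t=6: arr=3 -> substrate=1 bound=4 product=4
t=7: arr=1 -> substrate=2 bound=4 product=4
t=8: arr=0 -> substrate=2 bound=4 product=4
t=9: arr=1 -> substrate=1 bound=4 product=6
t=10: arr=3 -> substrate=2 bound=4 product=8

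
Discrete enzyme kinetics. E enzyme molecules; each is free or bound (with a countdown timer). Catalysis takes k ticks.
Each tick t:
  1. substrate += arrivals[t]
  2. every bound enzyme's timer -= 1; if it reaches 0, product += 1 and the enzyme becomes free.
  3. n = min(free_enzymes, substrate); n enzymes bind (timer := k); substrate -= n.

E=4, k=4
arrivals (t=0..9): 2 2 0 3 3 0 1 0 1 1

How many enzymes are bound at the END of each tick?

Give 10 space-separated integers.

Answer: 2 4 4 4 4 4 4 4 4 4

Derivation:
t=0: arr=2 -> substrate=0 bound=2 product=0
t=1: arr=2 -> substrate=0 bound=4 product=0
t=2: arr=0 -> substrate=0 bound=4 product=0
t=3: arr=3 -> substrate=3 bound=4 product=0
t=4: arr=3 -> substrate=4 bound=4 product=2
t=5: arr=0 -> substrate=2 bound=4 product=4
t=6: arr=1 -> substrate=3 bound=4 product=4
t=7: arr=0 -> substrate=3 bound=4 product=4
t=8: arr=1 -> substrate=2 bound=4 product=6
t=9: arr=1 -> substrate=1 bound=4 product=8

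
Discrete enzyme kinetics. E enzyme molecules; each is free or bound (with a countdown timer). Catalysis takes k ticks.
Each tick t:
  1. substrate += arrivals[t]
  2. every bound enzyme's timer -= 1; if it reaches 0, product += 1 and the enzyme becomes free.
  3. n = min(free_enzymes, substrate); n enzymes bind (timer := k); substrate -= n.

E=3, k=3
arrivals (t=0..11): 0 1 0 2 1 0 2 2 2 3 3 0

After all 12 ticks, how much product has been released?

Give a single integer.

Answer: 7

Derivation:
t=0: arr=0 -> substrate=0 bound=0 product=0
t=1: arr=1 -> substrate=0 bound=1 product=0
t=2: arr=0 -> substrate=0 bound=1 product=0
t=3: arr=2 -> substrate=0 bound=3 product=0
t=4: arr=1 -> substrate=0 bound=3 product=1
t=5: arr=0 -> substrate=0 bound=3 product=1
t=6: arr=2 -> substrate=0 bound=3 product=3
t=7: arr=2 -> substrate=1 bound=3 product=4
t=8: arr=2 -> substrate=3 bound=3 product=4
t=9: arr=3 -> substrate=4 bound=3 product=6
t=10: arr=3 -> substrate=6 bound=3 product=7
t=11: arr=0 -> substrate=6 bound=3 product=7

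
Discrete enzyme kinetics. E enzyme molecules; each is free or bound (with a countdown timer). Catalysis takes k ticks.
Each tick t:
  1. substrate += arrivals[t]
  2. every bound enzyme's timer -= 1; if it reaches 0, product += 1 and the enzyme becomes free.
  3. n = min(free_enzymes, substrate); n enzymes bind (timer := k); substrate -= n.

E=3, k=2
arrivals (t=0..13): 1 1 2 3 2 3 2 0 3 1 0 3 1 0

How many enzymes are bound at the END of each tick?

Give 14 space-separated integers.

Answer: 1 2 3 3 3 3 3 3 3 3 3 3 3 3

Derivation:
t=0: arr=1 -> substrate=0 bound=1 product=0
t=1: arr=1 -> substrate=0 bound=2 product=0
t=2: arr=2 -> substrate=0 bound=3 product=1
t=3: arr=3 -> substrate=2 bound=3 product=2
t=4: arr=2 -> substrate=2 bound=3 product=4
t=5: arr=3 -> substrate=4 bound=3 product=5
t=6: arr=2 -> substrate=4 bound=3 product=7
t=7: arr=0 -> substrate=3 bound=3 product=8
t=8: arr=3 -> substrate=4 bound=3 product=10
t=9: arr=1 -> substrate=4 bound=3 product=11
t=10: arr=0 -> substrate=2 bound=3 product=13
t=11: arr=3 -> substrate=4 bound=3 product=14
t=12: arr=1 -> substrate=3 bound=3 product=16
t=13: arr=0 -> substrate=2 bound=3 product=17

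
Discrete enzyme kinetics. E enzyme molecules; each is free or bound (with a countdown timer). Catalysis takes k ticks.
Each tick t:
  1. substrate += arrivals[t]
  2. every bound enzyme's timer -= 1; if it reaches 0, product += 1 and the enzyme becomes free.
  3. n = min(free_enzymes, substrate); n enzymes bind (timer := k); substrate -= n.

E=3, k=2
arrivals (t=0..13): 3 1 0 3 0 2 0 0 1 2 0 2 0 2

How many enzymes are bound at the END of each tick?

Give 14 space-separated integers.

t=0: arr=3 -> substrate=0 bound=3 product=0
t=1: arr=1 -> substrate=1 bound=3 product=0
t=2: arr=0 -> substrate=0 bound=1 product=3
t=3: arr=3 -> substrate=1 bound=3 product=3
t=4: arr=0 -> substrate=0 bound=3 product=4
t=5: arr=2 -> substrate=0 bound=3 product=6
t=6: arr=0 -> substrate=0 bound=2 product=7
t=7: arr=0 -> substrate=0 bound=0 product=9
t=8: arr=1 -> substrate=0 bound=1 product=9
t=9: arr=2 -> substrate=0 bound=3 product=9
t=10: arr=0 -> substrate=0 bound=2 product=10
t=11: arr=2 -> substrate=0 bound=2 product=12
t=12: arr=0 -> substrate=0 bound=2 product=12
t=13: arr=2 -> substrate=0 bound=2 product=14

Answer: 3 3 1 3 3 3 2 0 1 3 2 2 2 2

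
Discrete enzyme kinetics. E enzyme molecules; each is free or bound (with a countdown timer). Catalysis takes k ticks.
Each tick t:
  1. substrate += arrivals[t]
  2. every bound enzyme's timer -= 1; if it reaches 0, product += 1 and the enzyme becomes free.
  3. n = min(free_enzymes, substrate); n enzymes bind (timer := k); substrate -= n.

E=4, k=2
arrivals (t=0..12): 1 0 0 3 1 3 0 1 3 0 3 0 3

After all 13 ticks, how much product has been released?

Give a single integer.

Answer: 15

Derivation:
t=0: arr=1 -> substrate=0 bound=1 product=0
t=1: arr=0 -> substrate=0 bound=1 product=0
t=2: arr=0 -> substrate=0 bound=0 product=1
t=3: arr=3 -> substrate=0 bound=3 product=1
t=4: arr=1 -> substrate=0 bound=4 product=1
t=5: arr=3 -> substrate=0 bound=4 product=4
t=6: arr=0 -> substrate=0 bound=3 product=5
t=7: arr=1 -> substrate=0 bound=1 product=8
t=8: arr=3 -> substrate=0 bound=4 product=8
t=9: arr=0 -> substrate=0 bound=3 product=9
t=10: arr=3 -> substrate=0 bound=3 product=12
t=11: arr=0 -> substrate=0 bound=3 product=12
t=12: arr=3 -> substrate=0 bound=3 product=15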